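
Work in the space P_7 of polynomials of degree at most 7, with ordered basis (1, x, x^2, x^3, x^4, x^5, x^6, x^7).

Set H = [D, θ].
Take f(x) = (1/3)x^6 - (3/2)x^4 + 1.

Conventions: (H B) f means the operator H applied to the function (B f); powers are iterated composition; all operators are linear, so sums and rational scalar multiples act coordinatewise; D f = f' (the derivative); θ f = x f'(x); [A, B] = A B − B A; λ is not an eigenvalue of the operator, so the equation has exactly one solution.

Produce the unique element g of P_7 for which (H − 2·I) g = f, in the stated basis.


g(x) = -(1/6)x^6 - (1/2)x^5 - (1/2)x^4 - x^3 - (3/2)x^2 - (3/2)x - 5/4

write g with unknown coordinates in the stated basis and equate coefficients in (H − 2·I) g = f
solving from the highest basis element down gives g = -(1/6)x^6 - (1/2)x^5 - (1/2)x^4 - x^3 - (3/2)x^2 - (3/2)x - 5/4
check: H g = -x^5 - (5/2)x^4 - 2x^3 - 3x^2 - 3x - 3/2
so H g − 2·g = (1/3)x^6 - (3/2)x^4 + 1 = f ✓


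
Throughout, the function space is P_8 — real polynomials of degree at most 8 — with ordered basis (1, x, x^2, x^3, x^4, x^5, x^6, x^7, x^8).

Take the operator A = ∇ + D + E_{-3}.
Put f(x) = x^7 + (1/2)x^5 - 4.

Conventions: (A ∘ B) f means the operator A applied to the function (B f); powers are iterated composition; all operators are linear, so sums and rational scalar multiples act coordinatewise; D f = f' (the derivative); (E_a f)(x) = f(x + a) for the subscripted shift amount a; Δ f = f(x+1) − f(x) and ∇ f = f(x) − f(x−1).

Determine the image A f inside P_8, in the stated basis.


g(x) = x^7 - 7x^6 + (337/2)x^5 - (1825/2)x^4 + 2840x^3 - 5212x^2 + 5296x - 2311

∇ f = 7x^6 - 21x^5 + (75/2)x^4 - 40x^3 + 26x^2 - (19/2)x + 3/2
D f = 7x^6 + (5/2)x^4
E_{-3} f = x^7 - 21x^6 + (379/2)x^5 - (1905/2)x^4 + 2880x^3 - 5238x^2 + (10611/2)x - 4625/2
(∇ + D + E_{-3}) f = x^7 - 7x^6 + (337/2)x^5 - (1825/2)x^4 + 2840x^3 - 5212x^2 + 5296x - 2311


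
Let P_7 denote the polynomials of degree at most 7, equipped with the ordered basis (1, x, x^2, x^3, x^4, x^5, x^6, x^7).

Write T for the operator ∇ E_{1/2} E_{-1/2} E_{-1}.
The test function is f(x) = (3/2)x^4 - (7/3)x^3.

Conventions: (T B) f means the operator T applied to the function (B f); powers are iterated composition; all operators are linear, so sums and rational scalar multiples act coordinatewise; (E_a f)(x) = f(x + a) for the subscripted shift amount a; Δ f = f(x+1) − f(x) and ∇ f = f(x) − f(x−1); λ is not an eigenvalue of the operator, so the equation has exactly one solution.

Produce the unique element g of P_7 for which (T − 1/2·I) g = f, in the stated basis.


g(x) = -3x^4 - (58/3)x^3 - 8x^2 + 148x + 490/3

write g with unknown coordinates in the stated basis and equate coefficients in (T − 1/2·I) g = f
solving from the highest basis element down gives g = -3x^4 - (58/3)x^3 - 8x^2 + 148x + 490/3
check: T g = -12x^3 - 4x^2 + 74x + 245/3
so T g − 1/2·g = (3/2)x^4 - (7/3)x^3 = f ✓


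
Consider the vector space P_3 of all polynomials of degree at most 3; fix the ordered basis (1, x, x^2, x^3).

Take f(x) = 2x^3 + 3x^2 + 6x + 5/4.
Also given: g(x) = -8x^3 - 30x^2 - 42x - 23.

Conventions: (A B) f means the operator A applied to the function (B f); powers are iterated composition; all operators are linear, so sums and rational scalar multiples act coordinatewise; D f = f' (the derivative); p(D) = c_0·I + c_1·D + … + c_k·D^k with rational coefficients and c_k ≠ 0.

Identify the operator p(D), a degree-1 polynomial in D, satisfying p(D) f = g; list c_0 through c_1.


c_0 = -4, c_1 = -3

D^0 f = 2x^3 + 3x^2 + 6x + 5/4
D^1 f = 6x^2 + 6x + 6
matching coefficients of g against c_0 f + c_1 Df + … from the top degree down determines the c_i
solution: c_0 = -4, c_1 = -3


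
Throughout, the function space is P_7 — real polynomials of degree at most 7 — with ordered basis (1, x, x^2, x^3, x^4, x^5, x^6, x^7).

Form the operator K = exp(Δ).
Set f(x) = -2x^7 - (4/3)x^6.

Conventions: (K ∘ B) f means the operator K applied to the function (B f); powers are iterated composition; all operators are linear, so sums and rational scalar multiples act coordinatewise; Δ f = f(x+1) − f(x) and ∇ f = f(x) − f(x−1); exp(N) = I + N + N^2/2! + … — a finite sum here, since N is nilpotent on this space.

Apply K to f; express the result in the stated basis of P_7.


order-1 term: -14x^6 - 50x^5 - 90x^4 - (290/3)x^3 - 62x^2 - 22x - 10/3
order-2 term: -42x^5 - 230x^4 - 570x^3 - 770x^2 - 554x - 502/3
order-3 term: -70x^4 - (1340/3)x^3 - 1170x^2 - 1460x - 722
order-4 term: -70x^3 - 440x^2 - 990x - 2360/3
order-5 term: -42x^2 - 218x - 300
order-6 term: -14x - 130/3
order-7 term: -2
the series for exp(Δ) f terminates at order 7
exp(Δ) f = -2x^7 - (46/3)x^6 - 92x^5 - 390x^4 - (3550/3)x^3 - 2484x^2 - 3258x - 6074/3

the image equals g(x) = -2x^7 - (46/3)x^6 - 92x^5 - 390x^4 - (3550/3)x^3 - 2484x^2 - 3258x - 6074/3


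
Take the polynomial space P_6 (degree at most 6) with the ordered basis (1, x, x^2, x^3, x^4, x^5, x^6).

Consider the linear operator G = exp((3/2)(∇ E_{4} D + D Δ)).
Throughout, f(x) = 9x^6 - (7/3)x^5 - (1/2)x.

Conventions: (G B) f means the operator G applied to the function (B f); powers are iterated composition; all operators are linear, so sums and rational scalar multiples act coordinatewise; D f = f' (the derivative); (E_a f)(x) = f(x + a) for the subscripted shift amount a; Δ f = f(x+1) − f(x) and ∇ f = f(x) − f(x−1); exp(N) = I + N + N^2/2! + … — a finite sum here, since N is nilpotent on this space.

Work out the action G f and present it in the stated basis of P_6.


order-1 term: 810x^4 + 6340x^3 + 29940x^2 + 68620x + 60262
order-2 term: 14580x^2 + 115380x + 296280
order-3 term: 29160
the series for exp((3/2)(∇ E_{4} D + D Δ)) f terminates at order 3
exp((3/2)(∇ E_{4} D + D Δ)) f = 9x^6 - (7/3)x^5 + 810x^4 + 6340x^3 + 44520x^2 + (367999/2)x + 385702

the result is g(x) = 9x^6 - (7/3)x^5 + 810x^4 + 6340x^3 + 44520x^2 + (367999/2)x + 385702


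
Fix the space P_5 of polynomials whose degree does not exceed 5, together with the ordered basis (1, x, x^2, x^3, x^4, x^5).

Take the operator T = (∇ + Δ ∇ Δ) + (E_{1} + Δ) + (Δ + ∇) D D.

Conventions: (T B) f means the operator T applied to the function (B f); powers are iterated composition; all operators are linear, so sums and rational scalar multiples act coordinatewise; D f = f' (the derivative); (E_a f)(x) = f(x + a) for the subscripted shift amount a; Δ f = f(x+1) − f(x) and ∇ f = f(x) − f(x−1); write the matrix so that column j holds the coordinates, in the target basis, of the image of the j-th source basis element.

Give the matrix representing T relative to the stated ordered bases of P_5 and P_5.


the matrix is [[1, 3, 1, 21, 13, 73]; [0, 1, 6, 3, 84, 65]; [0, 0, 1, 9, 6, 210]; [0, 0, 0, 1, 12, 10]; [0, 0, 0, 0, 1, 15]; [0, 0, 0, 0, 0, 1]] (rows listed top to bottom)

image of 1: 1
image of x: x + 3
image of x^2: x^2 + 6x + 1
image of x^3: x^3 + 9x^2 + 3x + 21
image of x^4: x^4 + 12x^3 + 6x^2 + 84x + 13
image of x^5: x^5 + 15x^4 + 10x^3 + 210x^2 + 65x + 73
each image's coordinates form column j of the matrix


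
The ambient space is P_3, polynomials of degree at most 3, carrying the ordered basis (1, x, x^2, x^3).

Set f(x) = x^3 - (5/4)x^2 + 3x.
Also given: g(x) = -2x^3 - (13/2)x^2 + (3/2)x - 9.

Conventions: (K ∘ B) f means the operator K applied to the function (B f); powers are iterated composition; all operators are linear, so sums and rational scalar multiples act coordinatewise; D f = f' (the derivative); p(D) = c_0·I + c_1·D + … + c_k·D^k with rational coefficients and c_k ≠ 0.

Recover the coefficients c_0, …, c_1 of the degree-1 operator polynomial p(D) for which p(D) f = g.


D^0 f = x^3 - (5/4)x^2 + 3x
D^1 f = 3x^2 - (5/2)x + 3
matching coefficients of g against c_0 f + c_1 Df + … from the top degree down determines the c_i
solution: c_0 = -2, c_1 = -3

c_0 = -2, c_1 = -3


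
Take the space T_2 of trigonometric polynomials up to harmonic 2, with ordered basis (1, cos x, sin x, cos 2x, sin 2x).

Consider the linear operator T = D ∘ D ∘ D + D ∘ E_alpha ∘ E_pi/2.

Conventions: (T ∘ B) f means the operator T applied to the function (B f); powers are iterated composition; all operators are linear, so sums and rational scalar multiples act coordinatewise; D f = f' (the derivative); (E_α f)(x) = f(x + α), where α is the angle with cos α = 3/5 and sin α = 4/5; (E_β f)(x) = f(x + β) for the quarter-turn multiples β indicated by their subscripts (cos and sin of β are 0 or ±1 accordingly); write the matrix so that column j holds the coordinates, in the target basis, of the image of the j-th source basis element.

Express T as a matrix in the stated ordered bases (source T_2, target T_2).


the matrix is [[0, 0, 0, 0, 0]; [0, -3/5, -9/5, 0, 0]; [0, 9/5, -3/5, 0, 0]; [0, 0, 0, 48/25, -186/25]; [0, 0, 0, 186/25, 48/25]] (rows listed top to bottom)

image of 1: 0
image of cos x: -(3/5)cos x + (9/5)sin x
image of sin x: -(9/5)cos x - (3/5)sin x
image of cos 2x: (48/25)cos 2x + (186/25)sin 2x
image of sin 2x: -(186/25)cos 2x + (48/25)sin 2x
each image's coordinates form column j of the matrix


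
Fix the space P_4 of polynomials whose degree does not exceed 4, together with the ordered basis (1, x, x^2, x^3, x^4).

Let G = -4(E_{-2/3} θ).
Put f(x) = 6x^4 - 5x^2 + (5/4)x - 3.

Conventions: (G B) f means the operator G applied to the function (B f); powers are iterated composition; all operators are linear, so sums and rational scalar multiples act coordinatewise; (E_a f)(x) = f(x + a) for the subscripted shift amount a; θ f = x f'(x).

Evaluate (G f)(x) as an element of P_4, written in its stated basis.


g(x) = -96x^4 + 256x^3 - 216x^2 + (499/9)x + 58/27

θ f = 24x^4 - 10x^2 + (5/4)x
E_{-2/3} θ f = 24x^4 - 64x^3 + 54x^2 - (499/36)x - 29/54
(-4(E_{-2/3} θ)) f = -96x^4 + 256x^3 - 216x^2 + (499/9)x + 58/27


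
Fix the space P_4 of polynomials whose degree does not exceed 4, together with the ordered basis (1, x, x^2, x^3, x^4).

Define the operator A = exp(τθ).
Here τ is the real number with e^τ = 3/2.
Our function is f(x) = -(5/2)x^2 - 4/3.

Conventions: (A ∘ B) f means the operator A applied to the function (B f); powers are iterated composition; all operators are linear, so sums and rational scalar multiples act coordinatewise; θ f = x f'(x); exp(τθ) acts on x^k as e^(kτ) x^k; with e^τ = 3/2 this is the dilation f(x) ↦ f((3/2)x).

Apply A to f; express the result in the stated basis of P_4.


g(x) = -(45/8)x^2 - 4/3

exp(τθ) x^k = e^(kτ) x^k; with e^τ = 3/2 this sends x^k to (3/2)^k x^k
x^2 ↦ 9/4 x^2
applying this coordinatewise to f: exp(τθ) f = -(45/8)x^2 - 4/3


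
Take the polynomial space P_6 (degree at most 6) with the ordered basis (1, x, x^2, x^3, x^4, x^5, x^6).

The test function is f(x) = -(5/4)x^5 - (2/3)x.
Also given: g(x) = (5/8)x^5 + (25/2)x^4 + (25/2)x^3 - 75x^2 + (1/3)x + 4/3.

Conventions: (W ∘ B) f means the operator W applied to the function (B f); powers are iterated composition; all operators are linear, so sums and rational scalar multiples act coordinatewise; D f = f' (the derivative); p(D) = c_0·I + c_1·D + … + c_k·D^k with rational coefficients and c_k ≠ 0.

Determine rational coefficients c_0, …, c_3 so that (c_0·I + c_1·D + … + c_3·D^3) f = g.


p(D) = -(1/2)·I − 2·D − (1/2)·D^2 + D^3, i.e. c_0 = -1/2, c_1 = -2, c_2 = -1/2, c_3 = 1

D^0 f = -(5/4)x^5 - (2/3)x
D^1 f = -(25/4)x^4 - 2/3
D^2 f = -25x^3
D^3 f = -75x^2
matching coefficients of g against c_0 f + c_1 Df + … from the top degree down determines the c_i
solution: c_0 = -1/2, c_1 = -2, c_2 = -1/2, c_3 = 1


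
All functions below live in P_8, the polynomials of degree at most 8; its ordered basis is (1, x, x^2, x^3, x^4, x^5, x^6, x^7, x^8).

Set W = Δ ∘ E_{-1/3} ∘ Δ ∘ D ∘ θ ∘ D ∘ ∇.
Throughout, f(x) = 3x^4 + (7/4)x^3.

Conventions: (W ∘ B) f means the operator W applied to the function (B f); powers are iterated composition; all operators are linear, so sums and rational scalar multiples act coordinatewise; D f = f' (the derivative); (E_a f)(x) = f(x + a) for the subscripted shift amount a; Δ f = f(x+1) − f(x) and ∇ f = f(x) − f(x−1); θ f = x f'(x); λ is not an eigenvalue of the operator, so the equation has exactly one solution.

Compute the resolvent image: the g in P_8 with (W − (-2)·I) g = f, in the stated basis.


the result is g(x) = (3/2)x^4 + (7/8)x^3

write g with unknown coordinates in the stated basis and equate coefficients in (W − (-2)·I) g = f
solving from the highest basis element down gives g = (3/2)x^4 + (7/8)x^3
check: W g = 0
so W g − (-2)·g = 3x^4 + (7/4)x^3 = f ✓


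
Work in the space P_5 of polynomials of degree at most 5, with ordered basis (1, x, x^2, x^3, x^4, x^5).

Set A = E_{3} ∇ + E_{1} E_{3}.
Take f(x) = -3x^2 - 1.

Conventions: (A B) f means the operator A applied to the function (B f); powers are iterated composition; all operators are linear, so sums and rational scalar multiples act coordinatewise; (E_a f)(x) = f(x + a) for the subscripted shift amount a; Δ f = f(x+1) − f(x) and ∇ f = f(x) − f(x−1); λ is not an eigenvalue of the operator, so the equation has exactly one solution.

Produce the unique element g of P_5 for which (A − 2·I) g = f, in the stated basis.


write g with unknown coordinates in the stated basis and equate coefficients in (A − 2·I) g = f
solving from the highest basis element down gives g = 3x^2 + 30x + 214
check: A g = 3x^2 + 60x + 427
so A g − 2·g = -3x^2 - 1 = f ✓

the result is g(x) = 3x^2 + 30x + 214


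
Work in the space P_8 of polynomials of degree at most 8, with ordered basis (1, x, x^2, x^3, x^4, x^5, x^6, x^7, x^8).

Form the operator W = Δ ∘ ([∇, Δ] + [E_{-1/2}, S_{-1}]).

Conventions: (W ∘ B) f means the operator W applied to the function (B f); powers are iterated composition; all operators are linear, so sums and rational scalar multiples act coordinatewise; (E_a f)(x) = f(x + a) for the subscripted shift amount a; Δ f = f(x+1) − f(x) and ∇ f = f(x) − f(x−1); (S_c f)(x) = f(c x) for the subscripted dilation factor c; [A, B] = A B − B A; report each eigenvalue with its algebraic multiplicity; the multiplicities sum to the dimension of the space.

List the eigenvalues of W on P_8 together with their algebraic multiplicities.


image of 1: 0
image of x: 0
image of x^2: -2
image of x^3: 6x + 3
image of x^4: -12x^2 - 12x - 5
image of x^5: 20x^3 + 30x^2 + 25x + 15/2
image of x^6: -30x^4 - 60x^3 - 75x^2 - 45x - 91/8
image of x^7: 42x^5 + 105x^4 + 175x^3 + (315/2)x^2 + (637/8)x + 273/16
image of x^8: -56x^6 - 168x^5 - 350x^4 - 420x^3 - (637/2)x^2 - (273/2)x - 205/8
the matrix is upper triangular; its diagonal is (0, 0, 0, 0, 0, 0, 0, 0, 0)
for a triangular matrix the eigenvalues are the diagonal entries, with algebraic multiplicity their repetition count

λ = 0 (multiplicity 9)


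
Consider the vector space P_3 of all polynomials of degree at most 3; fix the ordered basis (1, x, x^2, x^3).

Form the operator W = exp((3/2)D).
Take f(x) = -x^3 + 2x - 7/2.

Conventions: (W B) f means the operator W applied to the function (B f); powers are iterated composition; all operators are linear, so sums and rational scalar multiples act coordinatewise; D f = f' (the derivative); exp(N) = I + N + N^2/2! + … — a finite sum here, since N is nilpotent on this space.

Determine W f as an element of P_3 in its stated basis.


order-1 term: -(9/2)x^2 + 3
order-2 term: -(27/4)x
order-3 term: -27/8
the series for exp((3/2)D) f terminates at order 3
exp((3/2)D) f = -x^3 - (9/2)x^2 - (19/4)x - 31/8

the result is g(x) = -x^3 - (9/2)x^2 - (19/4)x - 31/8


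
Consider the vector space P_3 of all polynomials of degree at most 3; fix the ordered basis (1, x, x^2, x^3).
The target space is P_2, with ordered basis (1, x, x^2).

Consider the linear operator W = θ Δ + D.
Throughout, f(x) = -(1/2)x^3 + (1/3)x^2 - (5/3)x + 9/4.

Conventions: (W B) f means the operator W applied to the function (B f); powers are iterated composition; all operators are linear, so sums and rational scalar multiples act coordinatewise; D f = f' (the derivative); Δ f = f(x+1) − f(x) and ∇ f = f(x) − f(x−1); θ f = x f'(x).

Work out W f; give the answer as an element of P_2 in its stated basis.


Δ f = -(3/2)x^2 - (5/6)x - 11/6
θ Δ f = -3x^2 - (5/6)x
D f = -(3/2)x^2 + (2/3)x - 5/3
(θ Δ + D) f = -(9/2)x^2 - (1/6)x - 5/3

the result is g(x) = -(9/2)x^2 - (1/6)x - 5/3


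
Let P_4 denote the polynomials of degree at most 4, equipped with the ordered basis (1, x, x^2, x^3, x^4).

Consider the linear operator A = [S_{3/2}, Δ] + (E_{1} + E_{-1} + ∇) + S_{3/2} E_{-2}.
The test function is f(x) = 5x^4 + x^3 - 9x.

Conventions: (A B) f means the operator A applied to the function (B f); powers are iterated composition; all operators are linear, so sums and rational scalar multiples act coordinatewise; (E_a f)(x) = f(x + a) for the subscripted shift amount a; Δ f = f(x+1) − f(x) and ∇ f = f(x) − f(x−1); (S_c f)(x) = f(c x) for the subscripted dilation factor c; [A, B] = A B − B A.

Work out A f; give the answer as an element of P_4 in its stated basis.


the result is g(x) = (565/16)x^4 - (1147/8)x^3 + (807/4)x^2 - (2459/8)x + 1101/16

Δ f = 20x^3 + 33x^2 + 23x - 3
S_{3/2} Δ f = (135/2)x^3 + (297/4)x^2 + (69/2)x - 3
S_{3/2} f = (405/16)x^4 + (27/8)x^3 - (27/2)x
Δ S_{3/2} f = (405/4)x^3 + 162x^2 + (891/8)x + 243/16
[S_{3/2}, Δ] f = -(135/4)x^3 - (351/4)x^2 - (615/8)x - 291/16
E_{1} f = 5x^4 + 21x^3 + 33x^2 + 14x - 3
E_{-1} f = 5x^4 - 19x^3 + 27x^2 - 26x + 13
∇ f = 20x^3 - 27x^2 + 17x - 13
(E_{1} + E_{-1} + ∇) f = 10x^4 + 22x^3 + 33x^2 + 5x - 3
E_{-2} f = 5x^4 - 39x^3 + 114x^2 - 157x + 90
S_{3/2} E_{-2} f = (405/16)x^4 - (1053/8)x^3 + (513/2)x^2 - (471/2)x + 90
([S_{3/2}, Δ] + (E_{1} + E_{-1} + ∇) + S_{3/2} E_{-2}) f = (565/16)x^4 - (1147/8)x^3 + (807/4)x^2 - (2459/8)x + 1101/16


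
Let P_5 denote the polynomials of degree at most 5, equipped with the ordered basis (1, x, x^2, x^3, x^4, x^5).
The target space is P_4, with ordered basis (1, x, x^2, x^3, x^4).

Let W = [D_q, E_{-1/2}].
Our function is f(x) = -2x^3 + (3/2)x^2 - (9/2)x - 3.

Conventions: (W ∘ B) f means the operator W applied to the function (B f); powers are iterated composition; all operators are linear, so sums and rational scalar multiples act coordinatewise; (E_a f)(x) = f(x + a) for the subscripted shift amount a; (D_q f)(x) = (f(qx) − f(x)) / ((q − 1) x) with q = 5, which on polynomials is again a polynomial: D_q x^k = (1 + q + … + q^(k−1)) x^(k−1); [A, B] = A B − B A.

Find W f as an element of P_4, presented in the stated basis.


the result is g(x) = -44x + 17

E_{-1/2} f = -2x^3 + (9/2)x^2 - (15/2)x - 1/8
D_q E_{-1/2} f = -62x^2 + 27x - 15/2
D_q f = -62x^2 + 9x - 9/2
E_{-1/2} D_q f = -62x^2 + 71x - 49/2
[D_q, E_{-1/2}] f = -44x + 17


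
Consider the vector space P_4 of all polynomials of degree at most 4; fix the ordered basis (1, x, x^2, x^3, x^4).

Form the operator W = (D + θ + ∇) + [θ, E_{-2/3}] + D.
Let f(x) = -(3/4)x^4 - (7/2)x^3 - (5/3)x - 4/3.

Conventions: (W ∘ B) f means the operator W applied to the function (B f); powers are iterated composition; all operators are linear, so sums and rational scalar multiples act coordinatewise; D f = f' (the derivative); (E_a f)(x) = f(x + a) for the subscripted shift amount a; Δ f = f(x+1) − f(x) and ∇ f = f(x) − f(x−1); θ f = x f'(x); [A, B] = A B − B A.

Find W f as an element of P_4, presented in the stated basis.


g(x) = -3x^4 - (43/2)x^3 - 30x^2 + (25/2)x - 1229/108

D f = -3x^3 - (21/2)x^2 - 5/3
θ f = -3x^4 - (21/2)x^3 - (5/3)x
∇ f = -3x^3 - 6x^2 + (15/2)x - 53/12
(D + θ + ∇) f = -3x^4 - (33/2)x^3 - (33/2)x^2 + (35/6)x - 73/12
E_{-2/3} f = -(3/4)x^4 - (3/2)x^3 + 5x^2 - (49/9)x + 2/3
θ E_{-2/3} f = -3x^4 - (9/2)x^3 + 10x^2 - (49/9)x
θ f = -3x^4 - (21/2)x^3 - (5/3)x
E_{-2/3} θ f = -3x^4 - (5/2)x^3 + 13x^2 - (109/9)x + 98/27
[θ, E_{-2/3}] f = -2x^3 - 3x^2 + (20/3)x - 98/27
D f = -3x^3 - (21/2)x^2 - 5/3
((D + θ + ∇) + [θ, E_{-2/3}] + D) f = -3x^4 - (43/2)x^3 - 30x^2 + (25/2)x - 1229/108


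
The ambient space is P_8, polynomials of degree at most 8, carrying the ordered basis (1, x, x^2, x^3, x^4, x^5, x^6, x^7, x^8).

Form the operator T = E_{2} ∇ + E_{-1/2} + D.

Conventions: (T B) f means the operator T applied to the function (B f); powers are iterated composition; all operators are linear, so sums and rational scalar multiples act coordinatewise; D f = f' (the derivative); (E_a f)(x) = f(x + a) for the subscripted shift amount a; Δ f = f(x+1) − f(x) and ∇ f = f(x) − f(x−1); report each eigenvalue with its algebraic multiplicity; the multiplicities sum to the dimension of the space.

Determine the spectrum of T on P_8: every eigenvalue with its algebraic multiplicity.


image of 1: 1
image of x: x + 3/2
image of x^2: x^2 + 3x + 13/4
image of x^3: x^3 + (9/2)x^2 + (39/4)x + 55/8
image of x^4: x^4 + 6x^3 + (39/2)x^2 + (55/2)x + 241/16
image of x^5: x^5 + (15/2)x^4 + (65/2)x^3 + (275/4)x^2 + (1205/16)x + 991/32
image of x^6: x^6 + 9x^5 + (195/4)x^4 + (275/2)x^3 + (3615/16)x^2 + (2973/16)x + 4033/64
image of x^7: x^7 + (21/2)x^6 + (273/4)x^5 + (1925/8)x^4 + (8435/16)x^3 + (20811/32)x^2 + (28231/64)x + 16255/128
image of x^8: x^8 + 12x^7 + 91x^6 + 385x^5 + (8435/8)x^4 + (6937/4)x^3 + (28231/16)x^2 + (16255/16)x + 65281/256
the matrix is upper triangular; its diagonal is (1, 1, 1, 1, 1, 1, 1, 1, 1)
for a triangular matrix the eigenvalues are the diagonal entries, with algebraic multiplicity their repetition count

λ = 1 (multiplicity 9)


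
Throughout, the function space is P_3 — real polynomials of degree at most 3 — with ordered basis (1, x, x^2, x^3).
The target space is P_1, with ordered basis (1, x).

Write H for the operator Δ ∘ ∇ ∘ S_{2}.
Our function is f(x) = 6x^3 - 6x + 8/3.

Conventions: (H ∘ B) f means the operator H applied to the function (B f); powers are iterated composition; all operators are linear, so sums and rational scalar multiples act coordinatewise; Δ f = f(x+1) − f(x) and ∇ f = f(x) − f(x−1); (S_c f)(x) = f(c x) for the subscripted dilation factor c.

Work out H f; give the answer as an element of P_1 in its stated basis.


S_{2} f = 48x^3 - 12x + 8/3
∇ S_{2} f = 144x^2 - 144x + 36
Δ ∇ S_{2} f = 288x

g(x) = 288x


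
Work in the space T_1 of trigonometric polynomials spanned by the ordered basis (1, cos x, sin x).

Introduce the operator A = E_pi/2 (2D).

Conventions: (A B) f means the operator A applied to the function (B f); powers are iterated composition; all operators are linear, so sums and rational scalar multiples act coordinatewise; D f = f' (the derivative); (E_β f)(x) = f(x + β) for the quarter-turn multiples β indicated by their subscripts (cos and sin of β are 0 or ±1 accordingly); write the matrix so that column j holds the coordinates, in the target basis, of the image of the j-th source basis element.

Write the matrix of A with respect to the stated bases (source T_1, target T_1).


the matrix is [[0, 0, 0]; [0, -2, 0]; [0, 0, -2]] (rows listed top to bottom)

image of 1: 0
image of cos x: -2cos x
image of sin x: -2sin x
each image's coordinates form column j of the matrix


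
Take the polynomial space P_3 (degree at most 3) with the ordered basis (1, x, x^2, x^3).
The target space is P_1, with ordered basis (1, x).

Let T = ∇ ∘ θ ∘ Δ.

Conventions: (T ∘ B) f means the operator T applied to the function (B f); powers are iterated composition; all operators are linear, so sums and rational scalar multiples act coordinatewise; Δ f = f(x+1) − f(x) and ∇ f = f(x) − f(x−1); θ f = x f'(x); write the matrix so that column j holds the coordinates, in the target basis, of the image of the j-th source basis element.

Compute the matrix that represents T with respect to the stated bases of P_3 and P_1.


the matrix is [[0, 0, 2, -3]; [0, 0, 0, 12]] (rows listed top to bottom)

image of 1: 0
image of x: 0
image of x^2: 2
image of x^3: 12x - 3
each image's coordinates form column j of the matrix


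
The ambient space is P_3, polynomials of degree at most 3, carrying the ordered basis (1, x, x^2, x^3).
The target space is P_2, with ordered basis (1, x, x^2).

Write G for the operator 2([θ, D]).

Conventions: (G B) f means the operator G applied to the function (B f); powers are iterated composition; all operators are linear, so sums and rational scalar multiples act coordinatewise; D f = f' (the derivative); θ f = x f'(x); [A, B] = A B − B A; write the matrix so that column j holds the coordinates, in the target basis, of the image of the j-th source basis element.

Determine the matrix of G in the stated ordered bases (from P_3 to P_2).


the matrix is [[0, -2, 0, 0]; [0, 0, -4, 0]; [0, 0, 0, -6]] (rows listed top to bottom)

image of 1: 0
image of x: -2
image of x^2: -4x
image of x^3: -6x^2
each image's coordinates form column j of the matrix


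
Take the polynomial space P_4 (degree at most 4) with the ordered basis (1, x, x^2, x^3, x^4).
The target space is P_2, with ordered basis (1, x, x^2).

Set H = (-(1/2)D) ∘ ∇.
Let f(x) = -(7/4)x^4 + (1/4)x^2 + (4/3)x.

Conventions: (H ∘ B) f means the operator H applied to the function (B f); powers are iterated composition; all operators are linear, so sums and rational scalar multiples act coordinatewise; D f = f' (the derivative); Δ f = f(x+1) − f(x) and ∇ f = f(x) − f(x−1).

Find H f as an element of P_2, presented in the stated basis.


∇ f = -7x^3 + (21/2)x^2 - (13/2)x + 17/6
D ∇ f = -21x^2 + 21x - 13/2
(-(1/2)D) ∇ f = (21/2)x^2 - (21/2)x + 13/4

the result is g(x) = (21/2)x^2 - (21/2)x + 13/4


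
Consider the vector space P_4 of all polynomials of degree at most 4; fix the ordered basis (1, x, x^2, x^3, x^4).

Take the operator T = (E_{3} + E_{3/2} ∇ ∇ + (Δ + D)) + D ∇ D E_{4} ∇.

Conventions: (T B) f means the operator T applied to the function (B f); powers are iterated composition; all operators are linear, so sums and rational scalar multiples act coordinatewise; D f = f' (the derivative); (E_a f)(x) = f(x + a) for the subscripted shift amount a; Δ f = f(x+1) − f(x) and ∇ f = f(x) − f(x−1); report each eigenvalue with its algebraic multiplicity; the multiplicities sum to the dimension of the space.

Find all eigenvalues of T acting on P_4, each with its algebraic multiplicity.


image of 1: 1
image of x: x + 5
image of x^2: x^2 + 10x + 12
image of x^3: x^3 + 15x^2 + 36x + 31
image of x^4: x^4 + 20x^3 + 72x^2 + 124x + 111
the matrix is upper triangular; its diagonal is (1, 1, 1, 1, 1)
for a triangular matrix the eigenvalues are the diagonal entries, with algebraic multiplicity their repetition count

λ = 1 (multiplicity 5)


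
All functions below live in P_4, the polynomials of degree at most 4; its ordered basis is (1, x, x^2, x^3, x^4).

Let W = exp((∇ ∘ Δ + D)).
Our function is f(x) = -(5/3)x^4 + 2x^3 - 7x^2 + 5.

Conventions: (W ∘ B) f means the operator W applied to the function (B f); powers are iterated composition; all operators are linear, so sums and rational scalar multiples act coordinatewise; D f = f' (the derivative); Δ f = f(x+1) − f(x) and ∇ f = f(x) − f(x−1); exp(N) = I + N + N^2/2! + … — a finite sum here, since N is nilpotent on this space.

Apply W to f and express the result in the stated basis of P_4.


order-1 term: -(20/3)x^3 - 14x^2 - 2x - 52/3
order-2 term: -10x^2 - 34x - 15
order-3 term: -(20/3)x - 18
order-4 term: -5/3
the series for exp((∇ ∘ Δ + D)) f terminates at order 4
exp((∇ ∘ Δ + D)) f = -(5/3)x^4 - (14/3)x^3 - 31x^2 - (128/3)x - 47

g(x) = -(5/3)x^4 - (14/3)x^3 - 31x^2 - (128/3)x - 47


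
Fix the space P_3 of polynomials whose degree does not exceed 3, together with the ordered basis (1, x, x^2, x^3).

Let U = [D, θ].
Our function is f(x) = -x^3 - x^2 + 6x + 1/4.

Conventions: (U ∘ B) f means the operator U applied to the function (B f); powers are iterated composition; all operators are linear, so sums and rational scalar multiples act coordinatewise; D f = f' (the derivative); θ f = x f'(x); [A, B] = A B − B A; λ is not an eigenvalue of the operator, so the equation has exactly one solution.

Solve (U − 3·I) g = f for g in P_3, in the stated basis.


the image equals g(x) = (1/3)x^3 + (2/3)x^2 - (14/9)x - 65/108

write g with unknown coordinates in the stated basis and equate coefficients in (U − 3·I) g = f
solving from the highest basis element down gives g = (1/3)x^3 + (2/3)x^2 - (14/9)x - 65/108
check: U g = x^2 + (4/3)x - 14/9
so U g − 3·g = -x^3 - x^2 + 6x + 1/4 = f ✓


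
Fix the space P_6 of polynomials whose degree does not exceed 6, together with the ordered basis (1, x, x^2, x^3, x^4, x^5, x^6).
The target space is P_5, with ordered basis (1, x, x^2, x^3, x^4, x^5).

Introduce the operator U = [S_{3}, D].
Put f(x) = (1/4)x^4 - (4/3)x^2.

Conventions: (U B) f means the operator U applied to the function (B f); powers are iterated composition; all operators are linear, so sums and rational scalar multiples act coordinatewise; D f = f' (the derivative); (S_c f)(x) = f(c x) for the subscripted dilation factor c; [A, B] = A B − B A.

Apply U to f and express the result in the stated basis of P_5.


D f = x^3 - (8/3)x
S_{3} D f = 27x^3 - 8x
S_{3} f = (81/4)x^4 - 12x^2
D S_{3} f = 81x^3 - 24x
[S_{3}, D] f = -54x^3 + 16x

the image equals g(x) = -54x^3 + 16x


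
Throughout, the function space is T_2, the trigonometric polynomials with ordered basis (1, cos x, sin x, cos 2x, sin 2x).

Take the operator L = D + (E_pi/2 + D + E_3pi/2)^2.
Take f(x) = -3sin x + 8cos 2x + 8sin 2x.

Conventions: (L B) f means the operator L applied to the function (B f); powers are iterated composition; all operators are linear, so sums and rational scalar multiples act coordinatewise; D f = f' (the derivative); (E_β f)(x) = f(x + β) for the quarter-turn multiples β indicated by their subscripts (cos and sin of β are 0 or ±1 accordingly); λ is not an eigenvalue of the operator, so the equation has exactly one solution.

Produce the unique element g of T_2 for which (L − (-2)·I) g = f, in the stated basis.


g(x) = (3/2)cos x - (3/2)sin x + (8/5)cos 2x - (4/5)sin 2x

write g with unknown coordinates in the stated basis and equate coefficients in (L − (-2)·I) g = f
solving from the highest basis element down gives g = (3/2)cos x - (3/2)sin x + (8/5)cos 2x - (4/5)sin 2x
check: L g = -3cos x + (24/5)cos 2x + (48/5)sin 2x
so L g − (-2)·g = -3sin x + 8cos 2x + 8sin 2x = f ✓


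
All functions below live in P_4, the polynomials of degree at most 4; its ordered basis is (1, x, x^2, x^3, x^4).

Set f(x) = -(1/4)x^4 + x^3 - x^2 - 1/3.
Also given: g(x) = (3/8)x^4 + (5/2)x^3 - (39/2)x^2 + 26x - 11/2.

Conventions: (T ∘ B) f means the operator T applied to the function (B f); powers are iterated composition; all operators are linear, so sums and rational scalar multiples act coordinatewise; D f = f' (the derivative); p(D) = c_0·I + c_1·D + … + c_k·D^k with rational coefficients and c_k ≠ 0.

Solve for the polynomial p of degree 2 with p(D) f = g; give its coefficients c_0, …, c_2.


p(D) = -(3/2)·I − 4·D + 3·D^2, i.e. c_0 = -3/2, c_1 = -4, c_2 = 3

D^0 f = -(1/4)x^4 + x^3 - x^2 - 1/3
D^1 f = -x^3 + 3x^2 - 2x
D^2 f = -3x^2 + 6x - 2
matching coefficients of g against c_0 f + c_1 Df + … from the top degree down determines the c_i
solution: c_0 = -3/2, c_1 = -4, c_2 = 3


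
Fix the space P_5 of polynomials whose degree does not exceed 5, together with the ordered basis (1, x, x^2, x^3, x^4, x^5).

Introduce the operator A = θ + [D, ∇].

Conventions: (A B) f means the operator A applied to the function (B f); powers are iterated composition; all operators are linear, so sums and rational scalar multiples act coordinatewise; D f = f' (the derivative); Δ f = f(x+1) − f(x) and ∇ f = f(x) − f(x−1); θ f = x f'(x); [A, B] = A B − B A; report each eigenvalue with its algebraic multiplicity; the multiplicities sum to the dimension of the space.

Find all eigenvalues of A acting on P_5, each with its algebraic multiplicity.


λ = 0 (multiplicity 1), λ = 1 (multiplicity 1), λ = 2 (multiplicity 1), λ = 3 (multiplicity 1), λ = 4 (multiplicity 1), λ = 5 (multiplicity 1)

image of 1: 0
image of x: x
image of x^2: 2x^2
image of x^3: 3x^3
image of x^4: 4x^4
image of x^5: 5x^5
the matrix is upper triangular; its diagonal is (0, 1, 2, 3, 4, 5)
for a triangular matrix the eigenvalues are the diagonal entries, with algebraic multiplicity their repetition count


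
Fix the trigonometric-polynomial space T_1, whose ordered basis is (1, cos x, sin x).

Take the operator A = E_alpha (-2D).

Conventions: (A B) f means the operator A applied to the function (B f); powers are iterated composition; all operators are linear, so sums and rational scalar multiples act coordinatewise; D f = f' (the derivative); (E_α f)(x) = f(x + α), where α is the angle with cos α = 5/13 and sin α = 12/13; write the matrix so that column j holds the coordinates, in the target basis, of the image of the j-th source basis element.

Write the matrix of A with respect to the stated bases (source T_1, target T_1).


the matrix is [[0, 0, 0]; [0, 24/13, -10/13]; [0, 10/13, 24/13]] (rows listed top to bottom)

image of 1: 0
image of cos x: (24/13)cos x + (10/13)sin x
image of sin x: -(10/13)cos x + (24/13)sin x
each image's coordinates form column j of the matrix


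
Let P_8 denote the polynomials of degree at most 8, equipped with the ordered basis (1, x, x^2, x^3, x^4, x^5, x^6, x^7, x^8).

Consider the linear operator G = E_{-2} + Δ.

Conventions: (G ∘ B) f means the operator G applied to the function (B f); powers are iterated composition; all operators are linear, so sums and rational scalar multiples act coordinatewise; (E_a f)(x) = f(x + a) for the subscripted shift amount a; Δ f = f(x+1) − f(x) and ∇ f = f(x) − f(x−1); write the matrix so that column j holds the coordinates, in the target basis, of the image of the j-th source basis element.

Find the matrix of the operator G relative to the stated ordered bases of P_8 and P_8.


image of 1: 1
image of x: x - 1
image of x^2: x^2 - 2x + 5
image of x^3: x^3 - 3x^2 + 15x - 7
image of x^4: x^4 - 4x^3 + 30x^2 - 28x + 17
image of x^5: x^5 - 5x^4 + 50x^3 - 70x^2 + 85x - 31
image of x^6: x^6 - 6x^5 + 75x^4 - 140x^3 + 255x^2 - 186x + 65
image of x^7: x^7 - 7x^6 + 105x^5 - 245x^4 + 595x^3 - 651x^2 + 455x - 127
image of x^8: x^8 - 8x^7 + 140x^6 - 392x^5 + 1190x^4 - 1736x^3 + 1820x^2 - 1016x + 257
each image's coordinates form column j of the matrix

the matrix is [[1, -1, 5, -7, 17, -31, 65, -127, 257]; [0, 1, -2, 15, -28, 85, -186, 455, -1016]; [0, 0, 1, -3, 30, -70, 255, -651, 1820]; [0, 0, 0, 1, -4, 50, -140, 595, -1736]; [0, 0, 0, 0, 1, -5, 75, -245, 1190]; [0, 0, 0, 0, 0, 1, -6, 105, -392]; [0, 0, 0, 0, 0, 0, 1, -7, 140]; [0, 0, 0, 0, 0, 0, 0, 1, -8]; [0, 0, 0, 0, 0, 0, 0, 0, 1]] (rows listed top to bottom)


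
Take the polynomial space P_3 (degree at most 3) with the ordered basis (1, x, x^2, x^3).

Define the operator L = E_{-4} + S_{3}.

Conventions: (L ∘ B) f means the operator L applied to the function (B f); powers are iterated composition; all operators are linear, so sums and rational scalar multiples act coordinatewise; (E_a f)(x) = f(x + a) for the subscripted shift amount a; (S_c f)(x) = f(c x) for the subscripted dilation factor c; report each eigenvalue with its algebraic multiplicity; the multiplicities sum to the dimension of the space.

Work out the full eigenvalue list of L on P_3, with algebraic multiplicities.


λ = 2 (multiplicity 1), λ = 4 (multiplicity 1), λ = 10 (multiplicity 1), λ = 28 (multiplicity 1)

image of 1: 2
image of x: 4x - 4
image of x^2: 10x^2 - 8x + 16
image of x^3: 28x^3 - 12x^2 + 48x - 64
the matrix is upper triangular; its diagonal is (2, 4, 10, 28)
for a triangular matrix the eigenvalues are the diagonal entries, with algebraic multiplicity their repetition count


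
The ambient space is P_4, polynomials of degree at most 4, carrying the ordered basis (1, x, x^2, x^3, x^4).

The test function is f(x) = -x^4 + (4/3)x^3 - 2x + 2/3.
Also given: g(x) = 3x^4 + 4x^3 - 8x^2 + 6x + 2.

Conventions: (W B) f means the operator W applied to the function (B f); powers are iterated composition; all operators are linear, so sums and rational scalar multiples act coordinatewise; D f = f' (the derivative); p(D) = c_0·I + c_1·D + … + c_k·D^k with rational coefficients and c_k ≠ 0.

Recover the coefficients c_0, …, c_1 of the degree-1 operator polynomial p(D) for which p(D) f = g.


c_0 = -3, c_1 = -2

D^0 f = -x^4 + (4/3)x^3 - 2x + 2/3
D^1 f = -4x^3 + 4x^2 - 2
matching coefficients of g against c_0 f + c_1 Df + … from the top degree down determines the c_i
solution: c_0 = -3, c_1 = -2


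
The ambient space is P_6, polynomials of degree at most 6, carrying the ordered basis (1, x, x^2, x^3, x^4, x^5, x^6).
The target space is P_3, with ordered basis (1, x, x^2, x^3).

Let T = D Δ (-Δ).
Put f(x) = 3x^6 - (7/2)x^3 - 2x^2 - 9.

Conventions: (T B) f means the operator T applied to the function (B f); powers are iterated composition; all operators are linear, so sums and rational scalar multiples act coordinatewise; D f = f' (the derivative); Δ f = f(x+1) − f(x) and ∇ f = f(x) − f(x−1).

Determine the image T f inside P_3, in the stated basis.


Δ f = 18x^5 + 45x^4 + 60x^3 + (69/2)x^2 + (7/2)x - 5/2
(-Δ) f = -18x^5 - 45x^4 - 60x^3 - (69/2)x^2 - (7/2)x + 5/2
Δ (-Δ) f = -90x^4 - 360x^3 - 630x^2 - 519x - 161
D Δ (-Δ) f = -360x^3 - 1080x^2 - 1260x - 519

the result is g(x) = -360x^3 - 1080x^2 - 1260x - 519


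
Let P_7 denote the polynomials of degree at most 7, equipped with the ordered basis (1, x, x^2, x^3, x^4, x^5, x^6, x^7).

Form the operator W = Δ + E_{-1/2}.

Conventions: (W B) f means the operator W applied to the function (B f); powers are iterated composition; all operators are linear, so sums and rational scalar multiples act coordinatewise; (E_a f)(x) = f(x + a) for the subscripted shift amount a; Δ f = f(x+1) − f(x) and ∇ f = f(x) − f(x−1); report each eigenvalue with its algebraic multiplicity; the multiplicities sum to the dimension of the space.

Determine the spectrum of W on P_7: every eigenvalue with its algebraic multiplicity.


image of 1: 1
image of x: x + 1/2
image of x^2: x^2 + x + 5/4
image of x^3: x^3 + (3/2)x^2 + (15/4)x + 7/8
image of x^4: x^4 + 2x^3 + (15/2)x^2 + (7/2)x + 17/16
image of x^5: x^5 + (5/2)x^4 + (25/2)x^3 + (35/4)x^2 + (85/16)x + 31/32
image of x^6: x^6 + 3x^5 + (75/4)x^4 + (35/2)x^3 + (255/16)x^2 + (93/16)x + 65/64
image of x^7: x^7 + (7/2)x^6 + (105/4)x^5 + (245/8)x^4 + (595/16)x^3 + (651/32)x^2 + (455/64)x + 127/128
the matrix is upper triangular; its diagonal is (1, 1, 1, 1, 1, 1, 1, 1)
for a triangular matrix the eigenvalues are the diagonal entries, with algebraic multiplicity their repetition count

λ = 1 (multiplicity 8)


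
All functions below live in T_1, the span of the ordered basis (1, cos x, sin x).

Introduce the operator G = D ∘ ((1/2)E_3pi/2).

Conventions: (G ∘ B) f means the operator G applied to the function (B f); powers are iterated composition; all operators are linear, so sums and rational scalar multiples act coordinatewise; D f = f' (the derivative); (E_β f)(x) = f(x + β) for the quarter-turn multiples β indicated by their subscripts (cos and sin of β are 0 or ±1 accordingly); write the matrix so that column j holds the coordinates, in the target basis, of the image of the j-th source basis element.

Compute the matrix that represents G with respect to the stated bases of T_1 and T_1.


image of 1: 0
image of cos x: (1/2)cos x
image of sin x: (1/2)sin x
each image's coordinates form column j of the matrix

the matrix is [[0, 0, 0]; [0, 1/2, 0]; [0, 0, 1/2]] (rows listed top to bottom)


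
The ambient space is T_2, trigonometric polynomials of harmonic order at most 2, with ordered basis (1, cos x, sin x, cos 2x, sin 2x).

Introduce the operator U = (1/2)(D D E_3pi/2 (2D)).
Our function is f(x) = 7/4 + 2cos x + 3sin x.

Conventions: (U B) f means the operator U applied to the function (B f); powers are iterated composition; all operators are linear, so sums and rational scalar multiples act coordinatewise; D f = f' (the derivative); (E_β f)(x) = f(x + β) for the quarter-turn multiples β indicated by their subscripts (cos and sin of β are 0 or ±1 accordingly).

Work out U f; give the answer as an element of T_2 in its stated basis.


the result is g(x) = -2cos x - 3sin x

D f = 3cos x - 2sin x
(2D) f = 6cos x - 4sin x
E_3pi/2 (2D) f = 4cos x + 6sin x
D E_3pi/2 (2D) f = 6cos x - 4sin x
D D E_3pi/2 (2D) f = -4cos x - 6sin x
((1/2)(D D E_3pi/2 (2D))) f = -2cos x - 3sin x
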